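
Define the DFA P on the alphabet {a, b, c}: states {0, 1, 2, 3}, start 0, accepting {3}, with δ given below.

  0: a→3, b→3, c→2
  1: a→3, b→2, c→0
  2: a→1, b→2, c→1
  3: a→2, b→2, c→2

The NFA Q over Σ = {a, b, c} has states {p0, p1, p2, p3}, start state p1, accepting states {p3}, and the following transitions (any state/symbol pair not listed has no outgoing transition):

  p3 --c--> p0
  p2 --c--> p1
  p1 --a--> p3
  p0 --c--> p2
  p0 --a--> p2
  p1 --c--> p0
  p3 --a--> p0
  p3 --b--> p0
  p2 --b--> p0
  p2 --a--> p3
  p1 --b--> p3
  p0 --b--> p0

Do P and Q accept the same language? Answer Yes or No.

Exploring the product automaton P × Q from the start pair (0, p1), following both machines on each input symbol, reaches 4 state pairs: (0, p1), (3, p3), (2, p0), (1, p2).
P accepts in {3} and Q accepts in {p3}. In every reachable pair the two components are either both accepting — (3, p3) — or both non-accepting, so no string is accepted by exactly one of the machines: L(P) \ L(Q) and L(Q) \ L(P) are both empty.
Hence every string is accepted by P iff it is accepted by Q, and the two languages coincide.

Yes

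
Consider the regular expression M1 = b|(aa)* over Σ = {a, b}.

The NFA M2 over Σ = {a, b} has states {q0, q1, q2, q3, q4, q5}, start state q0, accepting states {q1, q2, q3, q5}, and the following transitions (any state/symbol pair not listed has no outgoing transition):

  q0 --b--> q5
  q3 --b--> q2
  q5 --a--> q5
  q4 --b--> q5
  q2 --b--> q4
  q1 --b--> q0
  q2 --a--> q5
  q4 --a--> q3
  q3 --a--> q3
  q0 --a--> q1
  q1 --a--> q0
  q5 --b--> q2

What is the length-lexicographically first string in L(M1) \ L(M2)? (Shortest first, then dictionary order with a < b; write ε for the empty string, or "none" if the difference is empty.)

ε

The empty string ε is accepted by M1 but not by M2.
Since ε is the unique shortest string, it is the required witness.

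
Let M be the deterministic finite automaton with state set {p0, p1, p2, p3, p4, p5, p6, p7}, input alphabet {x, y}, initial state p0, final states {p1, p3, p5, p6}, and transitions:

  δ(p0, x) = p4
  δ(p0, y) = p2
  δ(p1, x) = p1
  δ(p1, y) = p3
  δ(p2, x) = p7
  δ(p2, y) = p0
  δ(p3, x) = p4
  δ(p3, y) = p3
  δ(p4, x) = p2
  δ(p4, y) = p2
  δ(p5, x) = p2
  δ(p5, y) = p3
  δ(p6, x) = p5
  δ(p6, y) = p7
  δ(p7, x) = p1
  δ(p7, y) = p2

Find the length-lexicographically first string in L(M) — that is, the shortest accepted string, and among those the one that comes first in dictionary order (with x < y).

yxx

A breadth-first search from p0 reaches an accepting state first via the path p0 → p2 → p7 → p1 on input yxx.
No string of length < 3 is accepted (BFS exhausts all shorter strings without reaching an accepting state), and yxx is the lexicographically least accepting string of length 3.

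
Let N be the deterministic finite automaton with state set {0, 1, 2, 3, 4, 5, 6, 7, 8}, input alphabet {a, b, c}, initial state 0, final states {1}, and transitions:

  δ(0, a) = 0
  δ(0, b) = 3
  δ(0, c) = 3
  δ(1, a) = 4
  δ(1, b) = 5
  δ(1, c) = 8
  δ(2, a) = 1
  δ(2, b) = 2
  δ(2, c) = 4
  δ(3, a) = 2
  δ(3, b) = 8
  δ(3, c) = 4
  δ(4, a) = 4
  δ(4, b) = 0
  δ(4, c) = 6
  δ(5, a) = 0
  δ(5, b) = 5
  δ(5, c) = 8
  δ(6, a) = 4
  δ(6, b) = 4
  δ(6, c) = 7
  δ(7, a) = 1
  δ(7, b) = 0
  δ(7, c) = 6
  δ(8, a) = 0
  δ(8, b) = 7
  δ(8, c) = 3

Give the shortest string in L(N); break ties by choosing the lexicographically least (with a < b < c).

baa

A breadth-first search from 0 reaches an accepting state first via the path 0 → 3 → 2 → 1 on input baa.
No string of length < 3 is accepted (BFS exhausts all shorter strings without reaching an accepting state), and baa is the lexicographically least accepting string of length 3.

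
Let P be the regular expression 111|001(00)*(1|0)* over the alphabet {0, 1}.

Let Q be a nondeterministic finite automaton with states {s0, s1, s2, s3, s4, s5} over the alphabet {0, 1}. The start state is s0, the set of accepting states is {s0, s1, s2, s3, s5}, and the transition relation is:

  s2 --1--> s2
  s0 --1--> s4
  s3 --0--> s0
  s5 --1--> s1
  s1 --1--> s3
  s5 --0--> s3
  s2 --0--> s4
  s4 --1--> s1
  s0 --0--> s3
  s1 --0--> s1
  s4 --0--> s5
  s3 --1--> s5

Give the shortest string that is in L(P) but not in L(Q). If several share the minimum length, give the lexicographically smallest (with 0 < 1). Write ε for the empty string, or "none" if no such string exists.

001

The string 001 is accepted by P but not by Q.
No shorter string lies in the difference, and 001 is the lexicographically first length-3 string in L(P) \ L(Q).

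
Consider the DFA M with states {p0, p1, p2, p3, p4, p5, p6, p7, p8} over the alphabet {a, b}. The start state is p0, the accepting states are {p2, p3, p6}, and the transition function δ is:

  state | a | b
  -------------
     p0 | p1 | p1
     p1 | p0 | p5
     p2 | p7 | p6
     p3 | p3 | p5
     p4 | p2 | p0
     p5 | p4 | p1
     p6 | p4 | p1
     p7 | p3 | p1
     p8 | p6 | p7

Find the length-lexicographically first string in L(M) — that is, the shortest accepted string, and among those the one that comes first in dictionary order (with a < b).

abaa

A breadth-first search from p0 reaches an accepting state first via the path p0 → p1 → p5 → p4 → p2 on input abaa.
No string of length < 4 is accepted (BFS exhausts all shorter strings without reaching an accepting state), and abaa is the lexicographically least accepting string of length 4.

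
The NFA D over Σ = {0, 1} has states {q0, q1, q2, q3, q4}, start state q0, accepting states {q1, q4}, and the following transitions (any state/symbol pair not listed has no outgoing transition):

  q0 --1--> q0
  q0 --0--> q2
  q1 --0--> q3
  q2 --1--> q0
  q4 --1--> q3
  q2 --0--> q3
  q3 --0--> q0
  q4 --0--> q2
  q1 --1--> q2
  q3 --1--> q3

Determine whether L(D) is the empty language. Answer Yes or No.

The states reachable from the start state are {q0, q2, q3}.
None of the accepting states {q1, q4} is reachable, so no string is accepted and L(D) = ∅.

Yes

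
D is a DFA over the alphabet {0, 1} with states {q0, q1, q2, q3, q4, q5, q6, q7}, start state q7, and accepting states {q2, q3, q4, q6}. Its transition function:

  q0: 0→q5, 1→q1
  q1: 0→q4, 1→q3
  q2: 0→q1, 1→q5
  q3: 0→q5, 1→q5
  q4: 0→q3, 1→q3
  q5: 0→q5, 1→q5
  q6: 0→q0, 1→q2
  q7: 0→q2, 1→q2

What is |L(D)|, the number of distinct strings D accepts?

10

The useful subgraph on states {q1, q2, q3, q4, q7} is acyclic, so L(D) is finite; the longest accepting path visits 5 useful states, giving maximum string length 4.
Counting accepting paths from q7 by length: 2 of length 1, 4 of length 3, 4 of length 4. Total 10.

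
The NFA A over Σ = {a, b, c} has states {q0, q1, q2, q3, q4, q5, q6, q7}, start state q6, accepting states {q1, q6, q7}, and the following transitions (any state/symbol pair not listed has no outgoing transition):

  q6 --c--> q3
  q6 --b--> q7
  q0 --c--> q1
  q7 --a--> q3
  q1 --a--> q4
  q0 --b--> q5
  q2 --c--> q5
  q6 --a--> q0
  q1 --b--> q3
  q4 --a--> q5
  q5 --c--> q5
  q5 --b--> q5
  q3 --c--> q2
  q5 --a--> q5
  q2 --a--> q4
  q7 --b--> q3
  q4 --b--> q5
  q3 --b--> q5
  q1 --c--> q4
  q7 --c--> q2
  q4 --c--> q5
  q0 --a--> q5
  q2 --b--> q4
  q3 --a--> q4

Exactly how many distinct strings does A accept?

The useful subgraph on states {q0, q1, q6, q7} is acyclic, so L(A) is finite; the longest accepting path visits 3 useful states, giving maximum string length 2.
Counting accepting paths from q6 by length: 1 of length 0, 1 of length 1, 1 of length 2. Total 3.

3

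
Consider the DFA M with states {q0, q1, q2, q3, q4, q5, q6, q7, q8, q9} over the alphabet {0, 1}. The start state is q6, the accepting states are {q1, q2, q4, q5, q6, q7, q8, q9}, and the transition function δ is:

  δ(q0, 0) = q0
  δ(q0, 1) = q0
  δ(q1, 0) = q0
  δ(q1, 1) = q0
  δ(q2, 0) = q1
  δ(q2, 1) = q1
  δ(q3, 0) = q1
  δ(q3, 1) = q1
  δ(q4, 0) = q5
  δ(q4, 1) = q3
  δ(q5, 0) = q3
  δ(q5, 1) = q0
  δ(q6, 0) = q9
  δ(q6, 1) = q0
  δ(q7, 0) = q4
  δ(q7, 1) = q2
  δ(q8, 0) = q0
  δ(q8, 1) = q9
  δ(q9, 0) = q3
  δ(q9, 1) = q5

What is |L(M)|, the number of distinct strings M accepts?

The useful subgraph on states {q1, q3, q5, q6, q9} is acyclic, so L(M) is finite; the longest accepting path visits 5 useful states, giving maximum string length 4.
Counting accepting paths from q6 by length: 1 of length 0, 1 of length 1, 1 of length 2, 2 of length 3, 2 of length 4. Total 7.

7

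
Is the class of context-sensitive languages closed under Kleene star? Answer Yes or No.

Yes

An LBA guesses a factorisation of the input into blocks (marking block boundaries on a second track) and verifies each block with the LBA for L; this uses no space beyond the input, so L* is context-sensitive.
So the context-sensitive languages are closed under Kleene star.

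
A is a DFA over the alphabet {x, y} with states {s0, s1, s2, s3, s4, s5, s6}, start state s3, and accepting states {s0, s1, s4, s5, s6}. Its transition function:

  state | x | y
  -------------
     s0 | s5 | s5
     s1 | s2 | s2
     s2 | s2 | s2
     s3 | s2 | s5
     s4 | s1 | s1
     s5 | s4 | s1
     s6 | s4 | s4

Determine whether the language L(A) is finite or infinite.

The useful states (reachable from s3 and able to reach an accepting state) are {s1, s3, s4, s5}.
Restricted to these states the transition graph has no cycle, so every accepting path has bounded length and L is finite.

finite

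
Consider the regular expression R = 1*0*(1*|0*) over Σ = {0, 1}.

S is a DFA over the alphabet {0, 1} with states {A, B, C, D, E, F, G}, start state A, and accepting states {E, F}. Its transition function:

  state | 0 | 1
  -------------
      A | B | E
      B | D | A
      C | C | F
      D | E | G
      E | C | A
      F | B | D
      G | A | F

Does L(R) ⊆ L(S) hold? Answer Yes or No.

No

The empty string ε is in L(R) but not in L(S).
So L(R) ⊄ L(S).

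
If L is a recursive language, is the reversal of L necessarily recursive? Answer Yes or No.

Yes

Reverse the input on the tape and then run the decider for L; this halts and accepts exactly Lᴿ.
So the recursive languages are closed under reversal.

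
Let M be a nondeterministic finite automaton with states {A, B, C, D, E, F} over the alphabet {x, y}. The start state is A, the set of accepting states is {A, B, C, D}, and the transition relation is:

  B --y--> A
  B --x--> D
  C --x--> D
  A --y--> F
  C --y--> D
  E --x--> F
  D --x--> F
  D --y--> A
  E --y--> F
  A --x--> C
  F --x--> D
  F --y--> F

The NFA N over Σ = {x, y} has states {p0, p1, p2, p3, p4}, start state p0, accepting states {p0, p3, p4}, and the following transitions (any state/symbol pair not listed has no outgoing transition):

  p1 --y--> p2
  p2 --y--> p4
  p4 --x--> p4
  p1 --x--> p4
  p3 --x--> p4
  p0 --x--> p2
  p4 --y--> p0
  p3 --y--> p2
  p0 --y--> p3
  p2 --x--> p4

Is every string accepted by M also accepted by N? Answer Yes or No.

The string x is in L(M) but not in L(N).
So L(M) ⊄ L(N).

No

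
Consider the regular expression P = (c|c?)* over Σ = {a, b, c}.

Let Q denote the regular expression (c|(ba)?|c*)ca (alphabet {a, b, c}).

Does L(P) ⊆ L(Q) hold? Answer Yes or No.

The empty string ε is in L(P) but not in L(Q).
So L(P) ⊄ L(Q).

No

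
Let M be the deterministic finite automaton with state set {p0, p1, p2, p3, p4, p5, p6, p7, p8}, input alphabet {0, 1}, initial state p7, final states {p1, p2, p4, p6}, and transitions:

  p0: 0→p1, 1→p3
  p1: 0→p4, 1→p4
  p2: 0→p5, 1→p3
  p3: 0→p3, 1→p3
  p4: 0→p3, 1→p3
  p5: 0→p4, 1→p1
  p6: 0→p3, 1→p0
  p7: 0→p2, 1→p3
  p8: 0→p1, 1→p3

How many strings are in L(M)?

The useful subgraph on states {p1, p2, p4, p5, p7} is acyclic, so L(M) is finite; the longest accepting path visits 5 useful states, giving maximum string length 4.
Counting accepting paths from p7 by length: 1 of length 1, 2 of length 3, 2 of length 4. Total 5.

5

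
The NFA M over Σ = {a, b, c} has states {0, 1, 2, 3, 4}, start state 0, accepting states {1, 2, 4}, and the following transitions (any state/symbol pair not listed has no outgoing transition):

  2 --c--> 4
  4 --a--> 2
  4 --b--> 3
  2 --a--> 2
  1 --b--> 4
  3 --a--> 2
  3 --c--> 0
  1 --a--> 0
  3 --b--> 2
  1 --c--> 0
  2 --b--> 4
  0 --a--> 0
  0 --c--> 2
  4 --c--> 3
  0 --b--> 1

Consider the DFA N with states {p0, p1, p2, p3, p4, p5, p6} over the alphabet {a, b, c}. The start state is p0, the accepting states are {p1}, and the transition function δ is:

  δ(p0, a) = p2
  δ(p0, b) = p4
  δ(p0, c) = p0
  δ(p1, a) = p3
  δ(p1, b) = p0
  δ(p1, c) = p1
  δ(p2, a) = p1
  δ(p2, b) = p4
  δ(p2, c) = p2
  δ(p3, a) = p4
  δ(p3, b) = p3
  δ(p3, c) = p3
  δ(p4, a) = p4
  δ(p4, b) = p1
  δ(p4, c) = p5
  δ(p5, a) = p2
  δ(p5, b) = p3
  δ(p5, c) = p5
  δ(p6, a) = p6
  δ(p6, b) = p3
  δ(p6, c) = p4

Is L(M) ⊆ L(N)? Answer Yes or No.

No

The string b is in L(M) but not in L(N).
So L(M) ⊄ L(N).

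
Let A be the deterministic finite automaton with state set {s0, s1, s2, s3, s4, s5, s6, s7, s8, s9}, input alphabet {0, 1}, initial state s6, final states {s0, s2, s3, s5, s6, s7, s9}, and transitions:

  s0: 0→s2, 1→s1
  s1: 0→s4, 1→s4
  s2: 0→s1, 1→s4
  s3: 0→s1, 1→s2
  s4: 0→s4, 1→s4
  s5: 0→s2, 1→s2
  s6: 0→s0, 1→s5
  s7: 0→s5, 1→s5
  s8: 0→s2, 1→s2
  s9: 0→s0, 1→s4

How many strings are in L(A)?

The useful subgraph on states {s0, s2, s5, s6} is acyclic, so L(A) is finite; the longest accepting path visits 3 useful states, giving maximum string length 2.
Counting accepting paths from s6 by length: 1 of length 0, 2 of length 1, 3 of length 2. Total 6.

6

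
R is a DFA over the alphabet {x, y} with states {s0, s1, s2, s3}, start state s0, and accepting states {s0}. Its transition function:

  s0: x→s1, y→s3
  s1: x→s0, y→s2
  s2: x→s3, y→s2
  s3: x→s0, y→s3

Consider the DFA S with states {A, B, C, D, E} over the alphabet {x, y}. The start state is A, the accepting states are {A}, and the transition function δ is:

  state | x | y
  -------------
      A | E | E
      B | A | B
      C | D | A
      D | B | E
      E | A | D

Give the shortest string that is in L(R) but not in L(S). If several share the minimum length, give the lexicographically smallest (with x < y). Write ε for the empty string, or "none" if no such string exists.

The string yyx is accepted by R but not by S.
No shorter string lies in the difference, and yyx is the lexicographically first length-3 string in L(R) \ L(S).

yyx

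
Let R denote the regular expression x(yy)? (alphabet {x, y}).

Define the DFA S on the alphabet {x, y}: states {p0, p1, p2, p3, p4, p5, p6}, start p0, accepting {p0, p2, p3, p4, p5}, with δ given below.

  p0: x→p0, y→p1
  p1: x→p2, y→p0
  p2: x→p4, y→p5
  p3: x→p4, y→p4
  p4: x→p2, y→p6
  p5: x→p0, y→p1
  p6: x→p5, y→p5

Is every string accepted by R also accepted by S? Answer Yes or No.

Converting the expression R to a DFA (subset construction, then merging equivalent states) gives the minimal DFA with states {r0, r1, r2, r3, r4}, start state r0, accepting states {r1, r4} and transitions r0: x→r1, y→r2; r1: x→r2, y→r3; r2: x→r2, y→r2; r3: x→r2, y→r4; r4: x→r2, y→r2.
Exploring the product automaton R × S from the start pair (r0, p0), following both machines on each input symbol, reaches 10 state pairs: (r0, p0), (r1, p0), (r2, p1), (r2, p0), (r3, p1), (r2, p2), (r4, p0), (r2, p4), (r2, p5), (r2, p6).
R accepts in {r1, r4} and S accepts in {p0, p2, p3, p4, p5}. The reachable pairs whose R-component is accepting are (r1, p0), (r4, p0); in each of them the S-component is accepting too, so the product for L(R) \ L(S) (R-component accepting, S-component rejecting) has no reachable accepting pair and the difference is empty.
Hence every string in L(R) is also in L(S).

Yes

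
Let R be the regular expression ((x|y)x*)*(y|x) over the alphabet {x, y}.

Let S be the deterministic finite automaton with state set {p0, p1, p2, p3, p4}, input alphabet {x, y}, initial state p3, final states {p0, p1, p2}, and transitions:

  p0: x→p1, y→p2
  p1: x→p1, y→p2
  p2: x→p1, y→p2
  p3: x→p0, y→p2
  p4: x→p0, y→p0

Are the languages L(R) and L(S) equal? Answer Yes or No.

Yes

Converting the expression R to a DFA (subset construction, then merging equivalent states) gives the minimal DFA with states {r0, r1}, start state r0, accepting states {r1} and transitions r0: x→r1, y→r1; r1: x→r1, y→r1.
Exploring the product automaton R × S from the start pair (r0, p3), following both machines on each input symbol, reaches 4 state pairs: (r0, p3), (r1, p0), (r1, p2), (r1, p1).
R accepts in {r1} and S accepts in {p0, p1, p2}. In every reachable pair the two components are either both accepting — (r1, p0), (r1, p2), (r1, p1) — or both non-accepting, so no string is accepted by exactly one of the machines: L(R) \ L(S) and L(S) \ L(R) are both empty.
Hence every string is accepted by R iff it is accepted by S, and the two languages coincide.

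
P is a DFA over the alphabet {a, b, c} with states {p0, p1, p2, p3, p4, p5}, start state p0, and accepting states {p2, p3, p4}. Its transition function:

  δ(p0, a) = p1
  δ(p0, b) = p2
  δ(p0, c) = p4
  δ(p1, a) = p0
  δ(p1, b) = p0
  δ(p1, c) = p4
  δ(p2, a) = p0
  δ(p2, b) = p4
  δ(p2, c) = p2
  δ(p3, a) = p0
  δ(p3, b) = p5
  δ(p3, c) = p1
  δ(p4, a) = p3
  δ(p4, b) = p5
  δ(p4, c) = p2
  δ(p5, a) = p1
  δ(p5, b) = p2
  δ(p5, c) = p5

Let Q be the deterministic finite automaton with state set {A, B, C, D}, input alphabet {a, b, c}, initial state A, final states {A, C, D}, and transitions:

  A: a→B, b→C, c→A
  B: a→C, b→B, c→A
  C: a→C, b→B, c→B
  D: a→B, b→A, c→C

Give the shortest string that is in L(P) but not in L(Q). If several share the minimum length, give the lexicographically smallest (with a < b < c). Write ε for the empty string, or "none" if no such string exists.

bb

The string bb is accepted by P but not by Q.
No shorter string lies in the difference, and bb is the lexicographically first length-2 string in L(P) \ L(Q).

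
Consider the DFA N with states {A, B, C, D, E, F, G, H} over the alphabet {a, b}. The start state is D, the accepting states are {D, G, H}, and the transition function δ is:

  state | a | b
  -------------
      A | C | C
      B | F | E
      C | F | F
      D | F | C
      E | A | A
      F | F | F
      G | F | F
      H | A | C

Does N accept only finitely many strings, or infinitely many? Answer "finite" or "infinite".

finite

The useful states (reachable from D and able to reach an accepting state) are {D}.
Restricted to these states the transition graph has no cycle, so every accepting path has bounded length and L is finite.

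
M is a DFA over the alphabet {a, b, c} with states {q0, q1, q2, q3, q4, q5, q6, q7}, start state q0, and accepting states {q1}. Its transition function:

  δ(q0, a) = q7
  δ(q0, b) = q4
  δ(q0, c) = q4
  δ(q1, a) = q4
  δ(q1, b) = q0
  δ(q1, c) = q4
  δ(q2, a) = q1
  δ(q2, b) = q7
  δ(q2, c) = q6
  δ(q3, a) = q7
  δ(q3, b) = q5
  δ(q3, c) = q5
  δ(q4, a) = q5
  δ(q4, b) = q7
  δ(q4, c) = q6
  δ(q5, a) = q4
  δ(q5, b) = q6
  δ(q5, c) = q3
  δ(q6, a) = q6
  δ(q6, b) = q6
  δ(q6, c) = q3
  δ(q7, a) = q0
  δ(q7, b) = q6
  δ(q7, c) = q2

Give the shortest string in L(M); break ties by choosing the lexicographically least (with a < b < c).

aca

A breadth-first search from q0 reaches an accepting state first via the path q0 → q7 → q2 → q1 on input aca.
No string of length < 3 is accepted (BFS exhausts all shorter strings without reaching an accepting state), and aca is the lexicographically least accepting string of length 3.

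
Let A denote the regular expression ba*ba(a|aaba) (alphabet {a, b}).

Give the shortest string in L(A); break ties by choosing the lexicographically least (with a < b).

bbaa

By inspection of the expression, no string of length less than 4 matches, and bbaa is the lexicographically first match of length 4.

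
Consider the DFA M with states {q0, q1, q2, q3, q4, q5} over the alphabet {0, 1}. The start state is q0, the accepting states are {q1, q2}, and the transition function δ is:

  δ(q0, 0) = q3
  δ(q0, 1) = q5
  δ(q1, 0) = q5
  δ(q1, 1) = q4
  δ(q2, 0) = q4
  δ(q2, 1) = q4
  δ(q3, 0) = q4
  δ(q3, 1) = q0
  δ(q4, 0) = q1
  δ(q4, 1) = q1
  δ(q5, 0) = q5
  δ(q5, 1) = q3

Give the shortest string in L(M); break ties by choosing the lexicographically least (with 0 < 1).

000

A breadth-first search from q0 reaches an accepting state first via the path q0 → q3 → q4 → q1 on input 000.
No string of length < 3 is accepted (BFS exhausts all shorter strings without reaching an accepting state), and 000 is the lexicographically least accepting string of length 3.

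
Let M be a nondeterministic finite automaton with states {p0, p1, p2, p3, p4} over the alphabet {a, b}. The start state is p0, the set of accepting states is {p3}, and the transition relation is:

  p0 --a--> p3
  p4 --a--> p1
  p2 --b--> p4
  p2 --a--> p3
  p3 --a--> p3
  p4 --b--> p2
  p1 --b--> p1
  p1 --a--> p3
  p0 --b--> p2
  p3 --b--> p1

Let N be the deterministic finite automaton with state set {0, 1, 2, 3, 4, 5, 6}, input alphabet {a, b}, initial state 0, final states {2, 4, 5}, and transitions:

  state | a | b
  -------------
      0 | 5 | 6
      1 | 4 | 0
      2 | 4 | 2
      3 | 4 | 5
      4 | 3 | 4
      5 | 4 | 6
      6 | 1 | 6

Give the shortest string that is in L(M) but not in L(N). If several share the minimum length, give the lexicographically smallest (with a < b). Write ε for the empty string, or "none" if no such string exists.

ba

The string ba is accepted by M but not by N.
No shorter string lies in the difference, and ba is the lexicographically first length-2 string in L(M) \ L(N).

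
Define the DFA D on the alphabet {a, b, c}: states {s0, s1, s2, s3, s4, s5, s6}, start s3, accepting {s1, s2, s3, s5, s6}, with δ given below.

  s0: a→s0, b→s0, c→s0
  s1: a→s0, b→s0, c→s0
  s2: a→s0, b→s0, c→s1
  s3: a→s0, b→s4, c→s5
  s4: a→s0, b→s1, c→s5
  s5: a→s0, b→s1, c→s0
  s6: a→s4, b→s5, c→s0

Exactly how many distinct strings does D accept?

6

The useful subgraph on states {s1, s3, s4, s5} is acyclic, so L(D) is finite; the longest accepting path visits 4 useful states, giving maximum string length 3.
Counting accepting paths from s3 by length: 1 of length 0, 1 of length 1, 3 of length 2, 1 of length 3. Total 6.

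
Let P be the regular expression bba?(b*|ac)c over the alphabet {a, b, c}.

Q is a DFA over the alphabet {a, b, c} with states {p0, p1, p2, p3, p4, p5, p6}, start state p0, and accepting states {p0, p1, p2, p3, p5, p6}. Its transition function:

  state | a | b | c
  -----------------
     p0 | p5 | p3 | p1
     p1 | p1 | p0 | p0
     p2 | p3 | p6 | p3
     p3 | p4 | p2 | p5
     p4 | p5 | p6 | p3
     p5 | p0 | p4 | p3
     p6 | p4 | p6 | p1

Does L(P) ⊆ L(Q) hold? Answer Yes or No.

Converting the expression P to a DFA (subset construction, then merging equivalent states) gives the minimal DFA with states {r0, r1, r2, r3, r4, r5, r6, r7, r8, r9}, start state r0, accepting states {r6, r8} and transitions r0: a→r1, b→r2, c→r1; r1: a→r1, b→r1, c→r1; r2: a→r1, b→r3, c→r1; r3: a→r4, b→r5, c→r6; r4: a→r7, b→r5, c→r8; r5: a→r1, b→r5, c→r6; r6: a→r1, b→r1, c→r1; r7: a→r1, b→r1, c→r9; r8: a→r1, b→r1, c→r6; r9: a→r1, b→r1, c→r6.
Exploring the product automaton P × Q from the start pair (r0, p0), following both machines on each input symbol, reaches 19 state pairs: (r0, p0), (r1, p5), (r2, p3), (r1, p1), (r1, p0), (r1, p4), (r1, p3), (r3, p2), (r1, p6), (r1, p2), (r4, p3), (r5, p6), (r6, p3), (r7, p4), (r5, p2), (r8, p5), (r6, p1), (r9, p3), (r6, p5).
P accepts in {r6, r8} and Q accepts in {p0, p1, p2, p3, p5, p6}. The reachable pairs whose P-component is accepting are (r6, p3), (r8, p5), (r6, p1), (r6, p5); in each of them the Q-component is accepting too, so the product for L(P) \ L(Q) (P-component accepting, Q-component rejecting) has no reachable accepting pair and the difference is empty.
Hence every string in L(P) is also in L(Q).

Yes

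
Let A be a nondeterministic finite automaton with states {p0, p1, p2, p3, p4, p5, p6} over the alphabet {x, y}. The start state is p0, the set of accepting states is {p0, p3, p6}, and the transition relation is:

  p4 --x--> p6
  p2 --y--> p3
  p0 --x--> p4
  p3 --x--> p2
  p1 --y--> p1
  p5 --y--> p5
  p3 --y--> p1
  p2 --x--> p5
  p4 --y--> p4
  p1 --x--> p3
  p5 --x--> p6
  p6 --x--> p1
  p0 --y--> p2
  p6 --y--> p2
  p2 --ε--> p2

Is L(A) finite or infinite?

infinite

State p1 is reachable from the start and can reach an accepting state, and it lies on the cycle p1 → p1.
Traversing that cycle any number of times yields accepted strings of unbounded length, so the language is infinite.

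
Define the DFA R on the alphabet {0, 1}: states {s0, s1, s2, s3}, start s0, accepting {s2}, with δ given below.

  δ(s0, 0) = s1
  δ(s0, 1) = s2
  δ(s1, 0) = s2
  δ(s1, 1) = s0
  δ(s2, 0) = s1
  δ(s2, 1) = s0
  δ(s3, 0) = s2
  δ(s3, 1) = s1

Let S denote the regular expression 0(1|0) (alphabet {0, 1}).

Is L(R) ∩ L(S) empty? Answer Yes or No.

The string 00 is accepted by both R and S.
Hence L(R) ∩ L(S) ≠ ∅.

No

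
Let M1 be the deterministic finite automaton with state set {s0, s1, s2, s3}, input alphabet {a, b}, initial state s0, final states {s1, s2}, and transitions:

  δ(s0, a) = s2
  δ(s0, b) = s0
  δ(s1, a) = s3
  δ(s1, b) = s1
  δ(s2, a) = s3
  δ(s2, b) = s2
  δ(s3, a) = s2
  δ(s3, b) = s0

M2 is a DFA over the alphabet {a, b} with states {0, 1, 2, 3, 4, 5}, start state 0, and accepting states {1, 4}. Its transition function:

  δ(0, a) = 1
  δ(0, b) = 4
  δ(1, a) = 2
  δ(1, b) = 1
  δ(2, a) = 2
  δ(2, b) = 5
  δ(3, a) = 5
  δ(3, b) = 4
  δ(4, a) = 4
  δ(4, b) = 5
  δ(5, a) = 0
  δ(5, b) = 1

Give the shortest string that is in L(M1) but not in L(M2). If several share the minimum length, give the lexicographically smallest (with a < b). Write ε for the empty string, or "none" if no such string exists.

aaa

The string aaa is accepted by M1 but not by M2.
No shorter string lies in the difference, and aaa is the lexicographically first length-3 string in L(M1) \ L(M2).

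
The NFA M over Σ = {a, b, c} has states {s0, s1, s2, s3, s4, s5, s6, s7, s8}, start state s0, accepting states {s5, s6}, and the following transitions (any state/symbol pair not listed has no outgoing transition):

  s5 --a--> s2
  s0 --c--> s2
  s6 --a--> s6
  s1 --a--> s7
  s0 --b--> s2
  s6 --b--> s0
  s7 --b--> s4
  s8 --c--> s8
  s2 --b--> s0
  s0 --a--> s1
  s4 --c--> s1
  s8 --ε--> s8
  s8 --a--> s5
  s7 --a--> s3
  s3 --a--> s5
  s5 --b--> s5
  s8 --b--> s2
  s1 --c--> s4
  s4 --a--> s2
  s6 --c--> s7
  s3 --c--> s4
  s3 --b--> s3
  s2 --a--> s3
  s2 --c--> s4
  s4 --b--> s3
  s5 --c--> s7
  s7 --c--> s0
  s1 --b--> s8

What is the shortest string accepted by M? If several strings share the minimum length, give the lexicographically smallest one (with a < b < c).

aba

A breadth-first search from s0 reaches an accepting state first via the path s0 → s1 → s8 → s5 on input aba.
No string of length < 3 is accepted (BFS exhausts all shorter strings without reaching an accepting state), and aba is the lexicographically least accepting string of length 3.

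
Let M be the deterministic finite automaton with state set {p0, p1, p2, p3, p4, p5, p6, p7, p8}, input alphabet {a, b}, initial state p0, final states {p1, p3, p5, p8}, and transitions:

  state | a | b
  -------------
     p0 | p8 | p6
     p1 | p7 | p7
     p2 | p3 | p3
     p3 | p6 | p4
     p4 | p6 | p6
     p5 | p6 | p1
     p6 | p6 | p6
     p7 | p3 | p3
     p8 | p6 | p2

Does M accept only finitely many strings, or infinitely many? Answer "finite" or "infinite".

finite

The useful states (reachable from p0 and able to reach an accepting state) are {p0, p2, p3, p8}.
Restricted to these states the transition graph has no cycle, so every accepting path has bounded length and L is finite.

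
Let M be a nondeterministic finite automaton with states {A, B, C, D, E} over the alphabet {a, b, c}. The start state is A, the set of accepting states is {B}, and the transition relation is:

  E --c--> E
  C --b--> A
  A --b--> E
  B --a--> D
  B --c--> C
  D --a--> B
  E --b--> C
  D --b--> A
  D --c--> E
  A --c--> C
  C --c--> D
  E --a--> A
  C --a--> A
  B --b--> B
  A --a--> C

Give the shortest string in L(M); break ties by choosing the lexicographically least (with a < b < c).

aca

A breadth-first search from A reaches an accepting state first via the path A → C → D → B on input aca.
No string of length < 3 is accepted (BFS exhausts all shorter strings without reaching an accepting state), and aca is the lexicographically least accepting string of length 3.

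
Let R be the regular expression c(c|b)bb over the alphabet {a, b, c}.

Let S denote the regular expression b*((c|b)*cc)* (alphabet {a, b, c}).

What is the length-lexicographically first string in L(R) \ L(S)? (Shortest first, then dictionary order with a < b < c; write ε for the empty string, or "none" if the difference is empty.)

cbbb

The string cbbb is accepted by R but not by S.
No shorter string lies in the difference, and cbbb is the lexicographically first length-4 string in L(R) \ L(S).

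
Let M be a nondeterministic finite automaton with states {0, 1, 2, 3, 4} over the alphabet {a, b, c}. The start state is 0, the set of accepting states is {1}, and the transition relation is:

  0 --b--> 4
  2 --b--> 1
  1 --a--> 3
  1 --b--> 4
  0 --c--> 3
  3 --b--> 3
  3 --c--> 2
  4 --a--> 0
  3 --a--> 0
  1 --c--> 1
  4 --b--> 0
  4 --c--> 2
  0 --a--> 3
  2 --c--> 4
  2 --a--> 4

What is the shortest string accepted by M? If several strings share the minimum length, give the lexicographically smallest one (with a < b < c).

acb

A breadth-first search from 0 reaches an accepting state first via the path 0 → 3 → 2 → 1 on input acb.
No string of length < 3 is accepted (BFS exhausts all shorter strings without reaching an accepting state), and acb is the lexicographically least accepting string of length 3.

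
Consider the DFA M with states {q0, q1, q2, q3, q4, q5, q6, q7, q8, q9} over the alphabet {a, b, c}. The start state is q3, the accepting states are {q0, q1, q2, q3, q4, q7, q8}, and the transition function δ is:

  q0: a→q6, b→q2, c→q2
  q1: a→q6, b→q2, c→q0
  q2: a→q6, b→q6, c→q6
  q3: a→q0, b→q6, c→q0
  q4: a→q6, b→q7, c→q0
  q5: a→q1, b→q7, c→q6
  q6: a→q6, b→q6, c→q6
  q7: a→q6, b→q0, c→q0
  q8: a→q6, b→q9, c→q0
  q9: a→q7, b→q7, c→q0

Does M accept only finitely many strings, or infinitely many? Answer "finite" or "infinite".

The useful states (reachable from q3 and able to reach an accepting state) are {q0, q2, q3}.
Restricted to these states the transition graph has no cycle, so every accepting path has bounded length and L is finite.

finite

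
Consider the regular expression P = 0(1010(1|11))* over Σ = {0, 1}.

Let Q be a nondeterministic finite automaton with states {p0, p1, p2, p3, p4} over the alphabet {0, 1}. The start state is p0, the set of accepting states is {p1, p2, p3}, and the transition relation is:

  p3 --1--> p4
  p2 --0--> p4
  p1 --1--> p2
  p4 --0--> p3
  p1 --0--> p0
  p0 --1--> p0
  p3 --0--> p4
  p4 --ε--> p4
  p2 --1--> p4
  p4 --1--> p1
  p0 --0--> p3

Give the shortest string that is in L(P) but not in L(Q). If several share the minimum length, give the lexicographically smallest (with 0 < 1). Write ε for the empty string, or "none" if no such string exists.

010101

The string 010101 is accepted by P but not by Q.
No shorter string lies in the difference, and 010101 is the lexicographically first length-6 string in L(P) \ L(Q).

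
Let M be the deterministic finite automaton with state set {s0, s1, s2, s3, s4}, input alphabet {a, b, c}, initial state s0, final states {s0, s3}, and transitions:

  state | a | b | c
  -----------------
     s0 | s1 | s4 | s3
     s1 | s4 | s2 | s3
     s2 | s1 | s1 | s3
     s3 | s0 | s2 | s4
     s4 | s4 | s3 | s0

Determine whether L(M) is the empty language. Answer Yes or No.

The empty string ε is accepted: the run s0 ends in the accepting state s0.
Since at least one string is accepted, L(M) is not empty.

No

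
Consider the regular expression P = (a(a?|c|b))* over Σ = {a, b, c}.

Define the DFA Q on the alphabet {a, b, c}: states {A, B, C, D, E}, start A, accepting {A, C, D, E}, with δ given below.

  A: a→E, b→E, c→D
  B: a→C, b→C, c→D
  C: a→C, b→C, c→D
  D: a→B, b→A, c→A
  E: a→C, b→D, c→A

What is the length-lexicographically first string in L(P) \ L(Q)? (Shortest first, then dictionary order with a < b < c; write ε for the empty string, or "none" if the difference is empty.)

aba

The string aba is accepted by P but not by Q.
No shorter string lies in the difference, and aba is the lexicographically first length-3 string in L(P) \ L(Q).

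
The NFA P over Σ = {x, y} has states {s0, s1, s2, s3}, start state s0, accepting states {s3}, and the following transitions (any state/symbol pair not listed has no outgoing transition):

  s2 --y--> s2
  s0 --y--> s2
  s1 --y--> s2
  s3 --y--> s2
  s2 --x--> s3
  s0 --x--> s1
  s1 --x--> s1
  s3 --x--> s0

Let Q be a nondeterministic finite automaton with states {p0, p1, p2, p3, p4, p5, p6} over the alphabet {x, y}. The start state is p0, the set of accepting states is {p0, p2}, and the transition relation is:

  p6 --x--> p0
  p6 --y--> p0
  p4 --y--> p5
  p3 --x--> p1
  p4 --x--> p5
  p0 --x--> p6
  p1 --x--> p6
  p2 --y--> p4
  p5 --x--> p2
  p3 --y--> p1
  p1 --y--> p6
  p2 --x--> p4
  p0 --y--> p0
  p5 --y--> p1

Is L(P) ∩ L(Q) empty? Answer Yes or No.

Exploring the product automaton P × Q from the start pair (s0, p0), following both machines on each input symbol, reaches 5 state pairs: (s0, p0), (s1, p6), (s2, p0), (s1, p0), (s3, p6).
P accepts in {s3} and Q accepts in {p0, p2}; no reachable pair has both components accepting, so no string drives both machines to acceptance simultaneously and L(P) ∩ L(Q) = ∅.
So no string is accepted by both, and the intersection is empty.

Yes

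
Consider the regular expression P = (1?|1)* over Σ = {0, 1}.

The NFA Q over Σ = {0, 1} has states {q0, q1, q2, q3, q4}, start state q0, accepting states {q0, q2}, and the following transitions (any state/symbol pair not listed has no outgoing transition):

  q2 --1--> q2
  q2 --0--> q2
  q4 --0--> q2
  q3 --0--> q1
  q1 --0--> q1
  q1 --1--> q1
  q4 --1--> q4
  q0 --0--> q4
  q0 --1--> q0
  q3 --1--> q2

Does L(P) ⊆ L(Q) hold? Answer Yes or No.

Converting the expression P to a DFA (subset construction, then merging equivalent states) gives the minimal DFA with states {p0, p1}, start state p0, accepting states {p0} and transitions p0: 0→p1, 1→p0; p1: 0→p1, 1→p1.
Exploring the product automaton P × Q from the start pair (p0, q0), following both machines on each input symbol, reaches 3 state pairs: (p0, q0), (p1, q4), (p1, q2).
P accepts in {p0} and Q accepts in {q0, q2}. The reachable pairs whose P-component is accepting are (p0, q0); in each of them the Q-component is accepting too, so the product for L(P) \ L(Q) (P-component accepting, Q-component rejecting) has no reachable accepting pair and the difference is empty.
Hence every string in L(P) is also in L(Q).

Yes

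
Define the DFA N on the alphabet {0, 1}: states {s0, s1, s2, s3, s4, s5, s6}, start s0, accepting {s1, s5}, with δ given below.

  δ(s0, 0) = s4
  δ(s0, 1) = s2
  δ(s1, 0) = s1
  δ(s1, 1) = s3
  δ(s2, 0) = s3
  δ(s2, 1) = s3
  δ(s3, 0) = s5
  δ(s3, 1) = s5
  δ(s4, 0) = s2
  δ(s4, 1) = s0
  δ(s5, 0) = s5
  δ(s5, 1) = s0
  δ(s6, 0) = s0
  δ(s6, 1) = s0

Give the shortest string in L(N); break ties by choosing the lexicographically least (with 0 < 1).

A breadth-first search from s0 reaches an accepting state first via the path s0 → s2 → s3 → s5 on input 100.
No string of length < 3 is accepted (BFS exhausts all shorter strings without reaching an accepting state), and 100 is the lexicographically least accepting string of length 3.

100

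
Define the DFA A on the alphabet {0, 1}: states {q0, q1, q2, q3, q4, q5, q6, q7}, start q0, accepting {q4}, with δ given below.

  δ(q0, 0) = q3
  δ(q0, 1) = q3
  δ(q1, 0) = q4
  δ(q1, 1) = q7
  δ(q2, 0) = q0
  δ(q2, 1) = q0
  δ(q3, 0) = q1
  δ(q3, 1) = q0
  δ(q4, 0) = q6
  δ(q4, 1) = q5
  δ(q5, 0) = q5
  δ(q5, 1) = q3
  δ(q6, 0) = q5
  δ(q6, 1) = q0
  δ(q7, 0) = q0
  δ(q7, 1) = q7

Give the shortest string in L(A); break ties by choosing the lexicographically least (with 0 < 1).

A breadth-first search from q0 reaches an accepting state first via the path q0 → q3 → q1 → q4 on input 000.
No string of length < 3 is accepted (BFS exhausts all shorter strings without reaching an accepting state), and 000 is the lexicographically least accepting string of length 3.

000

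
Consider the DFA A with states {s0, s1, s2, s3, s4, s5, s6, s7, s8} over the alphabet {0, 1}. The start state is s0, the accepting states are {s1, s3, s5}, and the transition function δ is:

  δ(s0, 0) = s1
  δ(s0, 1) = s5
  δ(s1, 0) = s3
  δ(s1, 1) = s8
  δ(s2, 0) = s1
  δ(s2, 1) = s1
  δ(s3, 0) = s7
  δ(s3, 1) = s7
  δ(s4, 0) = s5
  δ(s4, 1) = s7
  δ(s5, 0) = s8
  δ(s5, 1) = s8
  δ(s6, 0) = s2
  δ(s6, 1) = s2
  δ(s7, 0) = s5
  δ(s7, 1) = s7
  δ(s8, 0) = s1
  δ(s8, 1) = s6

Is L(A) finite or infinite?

State s1 is reachable from the start and can reach an accepting state, and it lies on the cycle s1 → s8 → s1.
Traversing that cycle any number of times yields accepted strings of unbounded length, so the language is infinite.

infinite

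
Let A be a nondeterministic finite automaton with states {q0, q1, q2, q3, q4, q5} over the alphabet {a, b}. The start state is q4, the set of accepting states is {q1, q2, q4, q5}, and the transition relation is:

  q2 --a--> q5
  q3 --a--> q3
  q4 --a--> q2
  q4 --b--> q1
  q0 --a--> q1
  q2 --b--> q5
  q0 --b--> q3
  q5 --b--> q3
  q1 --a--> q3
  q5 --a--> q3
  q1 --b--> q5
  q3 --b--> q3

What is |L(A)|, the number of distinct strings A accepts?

The useful subgraph on states {q1, q2, q4, q5} is acyclic, so L(A) is finite; the longest accepting path visits 3 useful states, giving maximum string length 2.
Counting accepting paths from q4 by length: 1 of length 0, 2 of length 1, 3 of length 2. Total 6.

6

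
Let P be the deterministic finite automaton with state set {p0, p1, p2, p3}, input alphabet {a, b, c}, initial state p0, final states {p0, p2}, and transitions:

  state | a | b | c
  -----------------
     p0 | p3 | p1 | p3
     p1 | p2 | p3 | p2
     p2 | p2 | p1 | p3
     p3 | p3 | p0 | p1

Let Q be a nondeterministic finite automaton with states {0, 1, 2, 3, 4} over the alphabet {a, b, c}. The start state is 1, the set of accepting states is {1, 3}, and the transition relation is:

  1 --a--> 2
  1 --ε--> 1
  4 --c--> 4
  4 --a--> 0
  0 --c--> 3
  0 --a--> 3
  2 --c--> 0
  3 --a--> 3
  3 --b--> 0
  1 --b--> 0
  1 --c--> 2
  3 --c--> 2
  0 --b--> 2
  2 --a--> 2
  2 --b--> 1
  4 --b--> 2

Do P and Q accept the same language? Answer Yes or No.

Exploring the product automaton P × Q from the start pair (p0, 1), following both machines on each input symbol, reaches 4 state pairs: (p0, 1), (p3, 2), (p1, 0), (p2, 3).
P accepts in {p0, p2} and Q accepts in {1, 3}. In every reachable pair the two components are either both accepting — (p0, 1), (p2, 3) — or both non-accepting, so no string is accepted by exactly one of the machines: L(P) \ L(Q) and L(Q) \ L(P) are both empty.
Hence every string is accepted by P iff it is accepted by Q, and the two languages coincide.

Yes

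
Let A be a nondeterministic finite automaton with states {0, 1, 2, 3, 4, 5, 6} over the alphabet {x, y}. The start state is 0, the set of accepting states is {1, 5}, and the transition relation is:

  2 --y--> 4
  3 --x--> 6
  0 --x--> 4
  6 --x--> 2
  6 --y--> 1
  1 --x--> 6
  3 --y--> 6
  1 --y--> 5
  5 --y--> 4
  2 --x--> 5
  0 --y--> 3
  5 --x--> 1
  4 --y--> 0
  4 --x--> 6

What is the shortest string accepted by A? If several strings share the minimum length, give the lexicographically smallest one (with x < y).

xxy

A breadth-first search from 0 reaches an accepting state first via the path 0 → 4 → 6 → 1 on input xxy.
No string of length < 3 is accepted (BFS exhausts all shorter strings without reaching an accepting state), and xxy is the lexicographically least accepting string of length 3.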